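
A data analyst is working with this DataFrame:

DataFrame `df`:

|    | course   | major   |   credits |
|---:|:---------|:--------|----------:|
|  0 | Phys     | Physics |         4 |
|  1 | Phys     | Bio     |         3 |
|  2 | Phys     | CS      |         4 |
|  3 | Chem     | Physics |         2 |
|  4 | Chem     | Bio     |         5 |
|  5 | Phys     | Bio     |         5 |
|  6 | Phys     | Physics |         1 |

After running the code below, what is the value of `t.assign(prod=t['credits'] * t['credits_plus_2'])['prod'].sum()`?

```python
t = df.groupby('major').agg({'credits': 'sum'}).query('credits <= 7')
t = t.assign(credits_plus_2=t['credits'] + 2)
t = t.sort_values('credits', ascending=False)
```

87

group by major, sum of credits:
         credits
major           
Bio           13
CS             4
Physics        7
filter rows where credits <= 7:
         credits
major           
CS             4
Physics        7
add column credits_plus_2 = t['credits'] + 2:
         credits  credits_plus_2
major                           
CS             4               6
Physics        7               9
sort by credits descending:
         credits  credits_plus_2
major                           
Physics        7               9
CS             4               6
add column prod = t['credits'] * t['credits_plus_2']:
         credits  credits_plus_2  prod
major                                 
Physics        7               9    63
CS             4               6    24
The sum of column 'prod' is 87.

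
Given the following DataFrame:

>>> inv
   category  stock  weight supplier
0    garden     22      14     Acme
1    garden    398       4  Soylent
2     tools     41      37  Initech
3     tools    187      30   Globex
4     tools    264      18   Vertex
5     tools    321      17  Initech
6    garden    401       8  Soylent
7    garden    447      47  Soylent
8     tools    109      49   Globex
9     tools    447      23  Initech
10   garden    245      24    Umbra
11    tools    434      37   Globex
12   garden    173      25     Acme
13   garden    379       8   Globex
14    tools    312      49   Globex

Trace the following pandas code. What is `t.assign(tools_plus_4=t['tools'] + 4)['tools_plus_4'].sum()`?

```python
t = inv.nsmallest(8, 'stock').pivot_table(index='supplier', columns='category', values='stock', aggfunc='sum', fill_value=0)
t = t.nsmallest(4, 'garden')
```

929

take 8 rows with smallest stock:
   category  stock  weight supplier
0    garden     22      14     Acme
2     tools     41      37  Initech
8     tools    109      49   Globex
12   garden    173      25     Acme
3     tools    187      30   Globex
10   garden    245      24    Umbra
4     tools    264      18   Vertex
14    tools    312      49   Globex
pivot: rows=supplier, cols=category, sum(stock):
category  garden  tools
supplier               
Acme         195      0
Globex         0    608
Initech        0     41
Umbra        245      0
Vertex         0    264
take 4 rows with smallest garden:
category  garden  tools
supplier               
Globex         0    608
Initech        0     41
Vertex         0    264
Acme         195      0
add column tools_plus_4 = t['tools'] + 4:
category  garden  tools  tools_plus_4
supplier                             
Globex         0    608           612
Initech        0     41            45
Vertex         0    264           268
Acme         195      0             4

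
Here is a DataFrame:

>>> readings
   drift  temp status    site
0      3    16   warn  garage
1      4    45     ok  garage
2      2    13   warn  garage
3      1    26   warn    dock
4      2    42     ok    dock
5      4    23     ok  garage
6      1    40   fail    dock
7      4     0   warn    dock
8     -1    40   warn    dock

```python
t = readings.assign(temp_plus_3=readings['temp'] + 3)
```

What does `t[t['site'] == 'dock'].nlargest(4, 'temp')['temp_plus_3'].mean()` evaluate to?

add column temp_plus_3 = readings['temp'] + 3:
   drift  temp status    site  temp_plus_3
0      3    16   warn  garage           19
1      4    45     ok  garage           48
2      2    13   warn  garage           16
3      1    26   warn    dock           29
4      2    42     ok    dock           45
5      4    23     ok  garage           26
6      1    40   fail    dock           43
7      4     0   warn    dock            3
8     -1    40   warn    dock           43
filter rows where site == 'dock':
   drift  temp status  site  temp_plus_3
3      1    26   warn  dock           29
4      2    42     ok  dock           45
6      1    40   fail  dock           43
7      4     0   warn  dock            3
8     -1    40   warn  dock           43
take 4 rows with largest temp:
   drift  temp status  site  temp_plus_3
4      2    42     ok  dock           45
6      1    40   fail  dock           43
8     -1    40   warn  dock           43
3      1    26   warn  dock           29
Then the mean of column 'temp_plus_3': 40.0

40.0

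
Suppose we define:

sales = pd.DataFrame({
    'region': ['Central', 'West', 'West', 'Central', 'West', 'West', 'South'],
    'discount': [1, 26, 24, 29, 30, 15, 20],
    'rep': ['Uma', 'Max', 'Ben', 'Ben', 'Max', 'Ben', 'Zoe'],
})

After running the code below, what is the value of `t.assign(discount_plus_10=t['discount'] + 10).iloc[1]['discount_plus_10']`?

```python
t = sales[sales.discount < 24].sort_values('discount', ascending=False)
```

filter rows where discount < 24:
    region  discount  rep
0  Central         1  Uma
5     West        15  Ben
6    South        20  Zoe
sort by discount descending:
    region  discount  rep
6    South        20  Zoe
5     West        15  Ben
0  Central         1  Uma
add column discount_plus_10 = t['discount'] + 10:
    region  discount  rep  discount_plus_10
6    South        20  Zoe                30
5     West        15  Ben                25
0  Central         1  Uma                11
The value at position 1, column 'discount_plus_10' is 25.

25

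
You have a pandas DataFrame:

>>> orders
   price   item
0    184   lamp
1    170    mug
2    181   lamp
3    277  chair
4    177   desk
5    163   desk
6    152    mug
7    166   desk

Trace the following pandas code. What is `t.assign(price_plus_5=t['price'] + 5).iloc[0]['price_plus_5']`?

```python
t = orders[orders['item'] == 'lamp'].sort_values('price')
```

filter rows where item == 'lamp':
   price  item
0    184  lamp
2    181  lamp
sort by price:
   price  item
2    181  lamp
0    184  lamp
add column price_plus_5 = t['price'] + 5:
   price  item  price_plus_5
2    181  lamp           186
0    184  lamp           189

186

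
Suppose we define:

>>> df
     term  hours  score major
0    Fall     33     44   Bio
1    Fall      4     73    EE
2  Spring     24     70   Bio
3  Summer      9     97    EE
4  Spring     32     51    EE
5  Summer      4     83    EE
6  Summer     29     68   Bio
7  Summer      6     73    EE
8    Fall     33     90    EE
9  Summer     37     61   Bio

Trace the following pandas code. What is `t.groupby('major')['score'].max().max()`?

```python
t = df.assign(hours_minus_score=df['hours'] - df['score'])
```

add column hours_minus_score = df['hours'] - df['score']:
     term  hours  score major  hours_minus_score
0    Fall     33     44   Bio                -11
1    Fall      4     73    EE                -69
2  Spring     24     70   Bio                -46
3  Summer      9     97    EE                -88
4  Spring     32     51    EE                -19
5  Summer      4     83    EE                -79
6  Summer     29     68   Bio                -39
7  Summer      6     73    EE                -67
8    Fall     33     90    EE                -57
9  Summer     37     61   Bio                -24
group by major, max of score:
major
Bio    70
EE     97
Name: score, dtype: int64
Then the max of the resulting series: 97

97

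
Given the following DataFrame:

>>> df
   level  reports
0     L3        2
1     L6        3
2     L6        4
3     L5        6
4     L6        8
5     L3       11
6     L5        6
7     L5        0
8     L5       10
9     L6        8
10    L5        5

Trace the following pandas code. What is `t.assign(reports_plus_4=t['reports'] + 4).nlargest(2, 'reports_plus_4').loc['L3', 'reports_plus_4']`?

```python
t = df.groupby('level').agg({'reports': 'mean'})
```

10.5

group by level, mean of reports:
       reports
level         
L3        6.50
L5        5.40
L6        5.75
add column reports_plus_4 = t['reports'] + 4:
       reports  reports_plus_4
level                         
L3        6.50           10.50
L5        5.40            9.40
L6        5.75            9.75
take 2 rows with largest reports_plus_4:
       reports  reports_plus_4
level                         
L3        6.50           10.50
L6        5.75            9.75
The value at row 'L3', column 'reports_plus_4' is 10.5.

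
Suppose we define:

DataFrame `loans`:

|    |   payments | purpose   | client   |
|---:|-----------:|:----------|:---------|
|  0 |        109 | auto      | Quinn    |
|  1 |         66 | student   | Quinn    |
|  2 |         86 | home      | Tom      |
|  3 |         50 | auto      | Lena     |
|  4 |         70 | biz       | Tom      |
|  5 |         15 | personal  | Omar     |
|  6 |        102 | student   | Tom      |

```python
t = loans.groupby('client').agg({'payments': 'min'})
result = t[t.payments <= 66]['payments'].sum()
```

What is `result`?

group by client, min of payments:
        payments
client          
Lena          50
Omar          15
Quinn         66
Tom           70
filter rows where payments <= 66:
        payments
client          
Lena          50
Omar          15
Quinn         66
Then the sum of column 'payments': 131

131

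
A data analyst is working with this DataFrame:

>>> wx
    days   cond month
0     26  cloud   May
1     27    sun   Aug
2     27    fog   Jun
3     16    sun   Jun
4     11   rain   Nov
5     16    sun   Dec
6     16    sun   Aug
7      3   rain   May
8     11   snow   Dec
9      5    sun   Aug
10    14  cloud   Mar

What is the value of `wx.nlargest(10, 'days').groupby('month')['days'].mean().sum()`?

take 10 rows with largest days:
    days   cond month
1     27    sun   Aug
2     27    fog   Jun
0     26  cloud   May
3     16    sun   Jun
5     16    sun   Dec
6     16    sun   Aug
10    14  cloud   Mar
4     11   rain   Nov
8     11   snow   Dec
9      5    sun   Aug
group by month, mean of days:
month
Aug    16.0
Dec    13.5
Jun    21.5
Mar    14.0
May    26.0
Nov    11.0
Name: days, dtype: float64
The sum of the resulting series is 102.0.

102.0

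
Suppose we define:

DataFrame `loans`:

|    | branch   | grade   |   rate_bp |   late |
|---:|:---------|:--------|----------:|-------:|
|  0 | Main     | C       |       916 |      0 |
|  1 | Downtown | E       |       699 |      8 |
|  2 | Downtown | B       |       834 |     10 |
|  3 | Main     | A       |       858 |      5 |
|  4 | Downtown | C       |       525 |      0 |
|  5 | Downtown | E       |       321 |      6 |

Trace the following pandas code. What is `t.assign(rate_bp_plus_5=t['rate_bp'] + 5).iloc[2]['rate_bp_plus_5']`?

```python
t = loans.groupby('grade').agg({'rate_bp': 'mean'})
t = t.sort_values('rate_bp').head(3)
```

839.0

group by grade, mean of rate_bp:
       rate_bp
grade         
A        858.0
B        834.0
C        720.5
E        510.0
sort by rate_bp:
       rate_bp
grade         
E        510.0
C        720.5
B        834.0
A        858.0
take first 3 rows:
       rate_bp
grade         
E        510.0
C        720.5
B        834.0
add column rate_bp_plus_5 = t['rate_bp'] + 5:
       rate_bp  rate_bp_plus_5
grade                         
E        510.0           515.0
C        720.5           725.5
B        834.0           839.0
value at position 2, column 'rate_bp_plus_5' → 839.0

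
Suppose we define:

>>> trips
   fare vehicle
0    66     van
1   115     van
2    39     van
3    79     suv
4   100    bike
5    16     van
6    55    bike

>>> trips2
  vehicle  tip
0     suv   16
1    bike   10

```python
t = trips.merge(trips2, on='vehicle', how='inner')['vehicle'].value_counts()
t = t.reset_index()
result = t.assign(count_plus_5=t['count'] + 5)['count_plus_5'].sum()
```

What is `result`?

13

merge on 'vehicle' (how='inner') → 3 rows:
   fare vehicle  tip
0    79     suv   16
1   100    bike   10
2    55    bike   10
value_counts of vehicle:
vehicle
bike    2
suv     1
Name: count, dtype: int64
reset_index():
  vehicle  count
0    bike      2
1     suv      1
add column count_plus_5 = t['count'] + 5:
  vehicle  count  count_plus_5
0    bike      2             7
1     suv      1             6
Then the sum of column 'count_plus_5': 13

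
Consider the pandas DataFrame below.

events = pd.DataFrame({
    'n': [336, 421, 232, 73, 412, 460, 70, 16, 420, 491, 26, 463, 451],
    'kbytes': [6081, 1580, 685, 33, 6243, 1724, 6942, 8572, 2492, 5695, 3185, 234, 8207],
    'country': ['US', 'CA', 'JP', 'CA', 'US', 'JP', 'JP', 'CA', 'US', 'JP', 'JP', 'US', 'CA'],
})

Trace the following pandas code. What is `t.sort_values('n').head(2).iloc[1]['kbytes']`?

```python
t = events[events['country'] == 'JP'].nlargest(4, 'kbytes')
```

filter rows where country == 'JP':
      n  kbytes country
2   232     685      JP
5   460    1724      JP
6    70    6942      JP
9   491    5695      JP
10   26    3185      JP
take 4 rows with largest kbytes:
      n  kbytes country
6    70    6942      JP
9   491    5695      JP
10   26    3185      JP
5   460    1724      JP
sort by n:
      n  kbytes country
10   26    3185      JP
6    70    6942      JP
5   460    1724      JP
9   491    5695      JP
take first 2 rows:
     n  kbytes country
10  26    3185      JP
6   70    6942      JP
Taking the value at position 1, column 'kbytes' gives 6942.

6942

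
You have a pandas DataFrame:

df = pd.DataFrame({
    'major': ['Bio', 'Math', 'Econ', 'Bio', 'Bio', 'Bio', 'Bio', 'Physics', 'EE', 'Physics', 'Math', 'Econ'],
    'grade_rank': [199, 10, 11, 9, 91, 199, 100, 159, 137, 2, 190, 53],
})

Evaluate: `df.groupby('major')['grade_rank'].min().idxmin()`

Physics

group by major, min of grade_rank:
major
Bio          9
EE         137
Econ        11
Math        10
Physics      2
Name: grade_rank, dtype: int64
Reading off the label with the smallest value, we get Physics.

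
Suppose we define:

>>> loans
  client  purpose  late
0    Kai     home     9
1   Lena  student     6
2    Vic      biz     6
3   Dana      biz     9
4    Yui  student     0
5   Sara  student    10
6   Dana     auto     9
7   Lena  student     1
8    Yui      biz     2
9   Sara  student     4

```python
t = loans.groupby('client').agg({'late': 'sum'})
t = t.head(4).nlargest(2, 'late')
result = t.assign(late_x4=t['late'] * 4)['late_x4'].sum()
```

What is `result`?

group by client, sum of late:
        late
client      
Dana      18
Kai        9
Lena       7
Sara      14
Vic        6
Yui        2
take first 4 rows:
        late
client      
Dana      18
Kai        9
Lena       7
Sara      14
take 2 rows with largest late:
        late
client      
Dana      18
Sara      14
add column late_x4 = t['late'] * 4:
        late  late_x4
client               
Dana      18       72
Sara      14       56
Taking the sum of column 'late_x4' gives 128.

128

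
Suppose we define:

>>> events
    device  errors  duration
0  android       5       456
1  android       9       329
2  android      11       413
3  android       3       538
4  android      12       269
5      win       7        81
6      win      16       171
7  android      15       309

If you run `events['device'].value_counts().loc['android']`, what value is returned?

value_counts of device:
device
android    6
win        2
Name: count, dtype: int64
The value at index 'android' is 6.

6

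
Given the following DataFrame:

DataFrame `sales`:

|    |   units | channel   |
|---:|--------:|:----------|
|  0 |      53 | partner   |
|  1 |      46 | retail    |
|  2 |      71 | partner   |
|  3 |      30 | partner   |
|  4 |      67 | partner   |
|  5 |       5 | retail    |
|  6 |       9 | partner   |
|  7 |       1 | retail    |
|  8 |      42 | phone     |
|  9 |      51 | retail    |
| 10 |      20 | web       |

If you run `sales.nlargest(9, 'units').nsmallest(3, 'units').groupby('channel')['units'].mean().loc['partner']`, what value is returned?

19.5

take 9 rows with largest units:
    units  channel
2      71  partner
4      67  partner
0      53  partner
9      51   retail
1      46   retail
8      42    phone
3      30  partner
10     20      web
6       9  partner
take 3 rows with smallest units:
    units  channel
6       9  partner
10     20      web
3      30  partner
group by channel, mean of units:
channel
partner    19.5
web        20.0
Name: units, dtype: float64
So loc['partner'] = 19.5.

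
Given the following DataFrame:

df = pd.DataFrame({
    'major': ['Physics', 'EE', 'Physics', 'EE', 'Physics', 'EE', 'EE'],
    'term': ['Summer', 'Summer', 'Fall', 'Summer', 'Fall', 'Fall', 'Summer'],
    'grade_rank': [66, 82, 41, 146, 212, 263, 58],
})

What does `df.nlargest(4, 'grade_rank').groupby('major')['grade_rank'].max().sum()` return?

475

take 4 rows with largest grade_rank:
     major    term  grade_rank
5       EE    Fall         263
4  Physics    Fall         212
3       EE  Summer         146
1       EE  Summer          82
group by major, max of grade_rank:
major
EE         263
Physics    212
Name: grade_rank, dtype: int64
Hence 475.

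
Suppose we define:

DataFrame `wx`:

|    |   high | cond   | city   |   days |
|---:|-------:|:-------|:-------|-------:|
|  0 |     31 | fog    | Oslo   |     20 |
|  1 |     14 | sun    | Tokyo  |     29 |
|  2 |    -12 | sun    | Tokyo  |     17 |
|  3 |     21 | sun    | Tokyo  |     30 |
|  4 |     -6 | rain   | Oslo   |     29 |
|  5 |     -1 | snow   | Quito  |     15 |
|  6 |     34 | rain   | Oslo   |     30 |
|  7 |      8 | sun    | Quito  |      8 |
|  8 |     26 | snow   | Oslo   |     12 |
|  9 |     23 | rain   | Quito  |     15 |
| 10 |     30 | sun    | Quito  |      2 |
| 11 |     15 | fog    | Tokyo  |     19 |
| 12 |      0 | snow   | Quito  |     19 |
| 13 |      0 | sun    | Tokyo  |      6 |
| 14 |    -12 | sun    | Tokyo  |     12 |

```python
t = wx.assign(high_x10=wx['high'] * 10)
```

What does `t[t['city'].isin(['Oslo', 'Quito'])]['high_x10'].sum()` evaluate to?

1450

add column high_x10 = wx['high'] * 10:
    high  cond   city  days  high_x10
0     31   fog   Oslo    20       310
1     14   sun  Tokyo    29       140
2    -12   sun  Tokyo    17      -120
3     21   sun  Tokyo    30       210
4     -6  rain   Oslo    29       -60
5     -1  snow  Quito    15       -10
6     34  rain   Oslo    30       340
7      8   sun  Quito     8        80
8     26  snow   Oslo    12       260
9     23  rain  Quito    15       230
10    30   sun  Quito     2       300
11    15   fog  Tokyo    19       150
12     0  snow  Quito    19         0
13     0   sun  Tokyo     6         0
14   -12   sun  Tokyo    12      -120
filter rows where city in ['Oslo', 'Quito']:
    high  cond   city  days  high_x10
0     31   fog   Oslo    20       310
4     -6  rain   Oslo    29       -60
5     -1  snow  Quito    15       -10
6     34  rain   Oslo    30       340
7      8   sun  Quito     8        80
8     26  snow   Oslo    12       260
9     23  rain  Quito    15       230
10    30   sun  Quito     2       300
12     0  snow  Quito    19         0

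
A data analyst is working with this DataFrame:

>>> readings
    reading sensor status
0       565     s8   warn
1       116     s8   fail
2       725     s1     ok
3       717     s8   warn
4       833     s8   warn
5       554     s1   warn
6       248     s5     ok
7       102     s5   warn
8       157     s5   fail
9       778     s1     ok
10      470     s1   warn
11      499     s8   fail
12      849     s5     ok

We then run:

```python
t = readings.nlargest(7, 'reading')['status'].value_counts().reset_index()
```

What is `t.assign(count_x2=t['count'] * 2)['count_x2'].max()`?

8

take 7 rows with largest reading:
    reading sensor status
12      849     s5     ok
4       833     s8   warn
9       778     s1     ok
2       725     s1     ok
3       717     s8   warn
0       565     s8   warn
5       554     s1   warn
value_counts of status:
status
warn    4
ok      3
Name: count, dtype: int64
reset_index():
  status  count
0   warn      4
1     ok      3
add column count_x2 = t['count'] * 2:
  status  count  count_x2
0   warn      4         8
1     ok      3         6
Taking the max of column 'count_x2' gives 8.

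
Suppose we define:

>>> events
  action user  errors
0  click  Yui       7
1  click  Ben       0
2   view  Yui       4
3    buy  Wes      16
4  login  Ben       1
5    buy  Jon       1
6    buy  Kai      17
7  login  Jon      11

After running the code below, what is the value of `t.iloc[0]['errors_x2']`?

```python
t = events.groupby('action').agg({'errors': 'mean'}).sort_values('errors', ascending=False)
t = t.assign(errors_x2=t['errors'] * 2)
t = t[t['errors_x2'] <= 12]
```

group by action, mean of errors:
           errors
action           
buy     11.333333
click    3.500000
login    6.000000
view     4.000000
sort by errors descending:
           errors
action           
buy     11.333333
login    6.000000
view     4.000000
click    3.500000
add column errors_x2 = t['errors'] * 2:
           errors  errors_x2
action                      
buy     11.333333  22.666667
login    6.000000  12.000000
view     4.000000   8.000000
click    3.500000   7.000000
filter rows where errors_x2 <= 12:
        errors  errors_x2
action                   
login      6.0       12.0
view       4.0        8.0
click      3.5        7.0
Taking the value at position 0, column 'errors_x2' gives 12.0.

12.0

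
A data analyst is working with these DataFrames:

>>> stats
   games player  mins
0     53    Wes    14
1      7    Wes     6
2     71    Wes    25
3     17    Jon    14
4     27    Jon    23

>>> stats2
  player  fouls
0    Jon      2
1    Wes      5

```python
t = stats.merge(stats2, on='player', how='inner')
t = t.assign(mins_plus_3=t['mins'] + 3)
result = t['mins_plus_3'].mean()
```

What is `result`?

merge on 'player' (how='inner') → 5 rows:
   games player  mins  fouls
0     53    Wes    14      5
1      7    Wes     6      5
2     71    Wes    25      5
3     17    Jon    14      2
4     27    Jon    23      2
add column mins_plus_3 = t['mins'] + 3:
   games player  mins  fouls  mins_plus_3
0     53    Wes    14      5           17
1      7    Wes     6      5            9
2     71    Wes    25      5           28
3     17    Jon    14      2           17
4     27    Jon    23      2           26
So mean() = 19.4.

19.4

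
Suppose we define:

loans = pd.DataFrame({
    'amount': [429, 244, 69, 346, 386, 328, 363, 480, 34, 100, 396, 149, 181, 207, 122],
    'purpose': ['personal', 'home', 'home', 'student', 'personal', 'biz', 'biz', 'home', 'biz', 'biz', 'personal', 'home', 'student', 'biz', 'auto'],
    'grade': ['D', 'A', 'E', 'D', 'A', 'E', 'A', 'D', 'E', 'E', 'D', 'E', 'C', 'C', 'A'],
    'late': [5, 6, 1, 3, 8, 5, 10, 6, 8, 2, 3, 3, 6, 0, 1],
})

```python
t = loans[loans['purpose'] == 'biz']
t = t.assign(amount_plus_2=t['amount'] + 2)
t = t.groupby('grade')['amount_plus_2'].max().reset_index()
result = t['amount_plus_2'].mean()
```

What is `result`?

301.333333333

filter rows where purpose == 'biz':
    amount purpose grade  late
5      328     biz     E     5
6      363     biz     A    10
8       34     biz     E     8
9      100     biz     E     2
13     207     biz     C     0
add column amount_plus_2 = t['amount'] + 2:
    amount purpose grade  late  amount_plus_2
5      328     biz     E     5            330
6      363     biz     A    10            365
8       34     biz     E     8             36
9      100     biz     E     2            102
13     207     biz     C     0            209
group by grade, max of amount_plus_2:
grade
A    365
C    209
E    330
Name: amount_plus_2, dtype: int64
reset_index():
  grade  amount_plus_2
0     A            365
1     C            209
2     E            330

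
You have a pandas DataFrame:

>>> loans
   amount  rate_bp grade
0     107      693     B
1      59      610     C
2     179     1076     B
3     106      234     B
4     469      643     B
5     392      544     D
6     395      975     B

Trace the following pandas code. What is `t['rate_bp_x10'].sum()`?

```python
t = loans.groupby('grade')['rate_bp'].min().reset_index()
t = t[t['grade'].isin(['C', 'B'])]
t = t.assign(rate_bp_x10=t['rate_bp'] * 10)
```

group by grade, min of rate_bp:
grade
B    234
C    610
D    544
Name: rate_bp, dtype: int64
reset_index():
  grade  rate_bp
0     B      234
1     C      610
2     D      544
filter rows where grade in ['C', 'B']:
  grade  rate_bp
0     B      234
1     C      610
add column rate_bp_x10 = t['rate_bp'] * 10:
  grade  rate_bp  rate_bp_x10
0     B      234         2340
1     C      610         6100
Then the sum of column 'rate_bp_x10': 8440

8440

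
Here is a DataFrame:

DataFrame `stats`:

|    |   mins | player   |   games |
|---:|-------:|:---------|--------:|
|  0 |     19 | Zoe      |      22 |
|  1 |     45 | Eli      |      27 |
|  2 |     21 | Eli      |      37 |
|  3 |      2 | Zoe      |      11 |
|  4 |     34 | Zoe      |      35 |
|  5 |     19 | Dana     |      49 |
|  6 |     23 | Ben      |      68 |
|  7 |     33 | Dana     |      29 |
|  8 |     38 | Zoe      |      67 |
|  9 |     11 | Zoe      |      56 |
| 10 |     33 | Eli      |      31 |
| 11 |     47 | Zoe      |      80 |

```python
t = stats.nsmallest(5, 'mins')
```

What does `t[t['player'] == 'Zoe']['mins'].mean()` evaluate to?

10.6666666667

take 5 rows with smallest mins:
   mins player  games
3     2    Zoe     11
9    11    Zoe     56
0    19    Zoe     22
5    19   Dana     49
2    21    Eli     37
filter rows where player == 'Zoe':
   mins player  games
3     2    Zoe     11
9    11    Zoe     56
0    19    Zoe     22
Taking the mean of column 'mins' gives 10.6666666667.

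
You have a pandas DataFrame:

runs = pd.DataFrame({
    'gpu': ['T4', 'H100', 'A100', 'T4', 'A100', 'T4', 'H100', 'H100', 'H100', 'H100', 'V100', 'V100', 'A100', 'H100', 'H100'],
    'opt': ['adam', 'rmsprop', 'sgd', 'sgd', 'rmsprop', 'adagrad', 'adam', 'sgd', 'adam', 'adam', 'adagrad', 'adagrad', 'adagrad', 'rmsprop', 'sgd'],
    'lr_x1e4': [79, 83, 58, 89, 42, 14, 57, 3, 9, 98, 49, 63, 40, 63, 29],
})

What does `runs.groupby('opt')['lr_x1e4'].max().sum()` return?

333

group by opt, max of lr_x1e4:
opt
adagrad    63
adam       98
rmsprop    83
sgd        89
Name: lr_x1e4, dtype: int64
Finally, sum of the resulting series = 333.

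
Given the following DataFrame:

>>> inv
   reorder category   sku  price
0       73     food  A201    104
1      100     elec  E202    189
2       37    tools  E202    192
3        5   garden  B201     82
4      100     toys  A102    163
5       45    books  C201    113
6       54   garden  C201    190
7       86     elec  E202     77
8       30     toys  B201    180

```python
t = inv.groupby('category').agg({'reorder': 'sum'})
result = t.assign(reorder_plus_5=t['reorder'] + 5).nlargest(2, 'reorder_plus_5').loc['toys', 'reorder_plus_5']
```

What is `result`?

135

group by category, sum of reorder:
          reorder
category         
books          45
elec          186
food           73
garden         59
tools          37
toys          130
add column reorder_plus_5 = t['reorder'] + 5:
          reorder  reorder_plus_5
category                         
books          45              50
elec          186             191
food           73              78
garden         59              64
tools          37              42
toys          130             135
take 2 rows with largest reorder_plus_5:
          reorder  reorder_plus_5
category                         
elec          186             191
toys          130             135
Then the value at row 'toys', column 'reorder_plus_5': 135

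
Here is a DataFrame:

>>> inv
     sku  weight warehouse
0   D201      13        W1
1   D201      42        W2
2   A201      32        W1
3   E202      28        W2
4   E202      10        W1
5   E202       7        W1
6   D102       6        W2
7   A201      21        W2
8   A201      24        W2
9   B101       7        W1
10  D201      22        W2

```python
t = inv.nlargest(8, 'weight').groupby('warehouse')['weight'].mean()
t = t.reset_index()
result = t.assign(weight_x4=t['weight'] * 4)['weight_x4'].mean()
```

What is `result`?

take 8 rows with largest weight:
     sku  weight warehouse
1   D201      42        W2
2   A201      32        W1
3   E202      28        W2
8   A201      24        W2
10  D201      22        W2
7   A201      21        W2
0   D201      13        W1
4   E202      10        W1
group by warehouse, mean of weight:
warehouse
W1    18.333333
W2    27.400000
Name: weight, dtype: float64
reset_index():
  warehouse     weight
0        W1  18.333333
1        W2  27.400000
add column weight_x4 = t['weight'] * 4:
  warehouse     weight   weight_x4
0        W1  18.333333   73.333333
1        W2  27.400000  109.600000

91.4666666667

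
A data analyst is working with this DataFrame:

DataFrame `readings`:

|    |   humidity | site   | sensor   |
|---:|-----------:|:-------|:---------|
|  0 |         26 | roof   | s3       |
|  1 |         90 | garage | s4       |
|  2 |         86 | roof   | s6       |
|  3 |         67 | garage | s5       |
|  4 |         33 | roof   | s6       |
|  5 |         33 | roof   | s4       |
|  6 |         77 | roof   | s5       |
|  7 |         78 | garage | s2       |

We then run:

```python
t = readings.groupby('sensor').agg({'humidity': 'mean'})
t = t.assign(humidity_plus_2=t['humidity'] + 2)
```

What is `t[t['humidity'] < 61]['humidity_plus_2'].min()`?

group by sensor, mean of humidity:
        humidity
sensor          
s2          78.0
s3          26.0
s4          61.5
s5          72.0
s6          59.5
add column humidity_plus_2 = t['humidity'] + 2:
        humidity  humidity_plus_2
sensor                           
s2          78.0             80.0
s3          26.0             28.0
s4          61.5             63.5
s5          72.0             74.0
s6          59.5             61.5
filter rows where humidity < 61:
        humidity  humidity_plus_2
sensor                           
s3          26.0             28.0
s6          59.5             61.5

28.0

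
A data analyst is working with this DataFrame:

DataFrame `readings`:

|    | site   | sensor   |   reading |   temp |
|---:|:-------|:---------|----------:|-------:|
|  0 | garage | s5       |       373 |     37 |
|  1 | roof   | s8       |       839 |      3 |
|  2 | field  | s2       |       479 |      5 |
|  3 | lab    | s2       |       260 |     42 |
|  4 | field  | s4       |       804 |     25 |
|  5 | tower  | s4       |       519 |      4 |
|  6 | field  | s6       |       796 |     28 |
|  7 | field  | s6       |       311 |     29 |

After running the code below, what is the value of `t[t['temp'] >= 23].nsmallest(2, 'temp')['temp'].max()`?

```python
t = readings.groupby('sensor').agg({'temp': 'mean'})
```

28.5

group by sensor, mean of temp:
        temp
sensor      
s2      23.5
s4      14.5
s5      37.0
s6      28.5
s8       3.0
filter rows where temp >= 23:
        temp
sensor      
s2      23.5
s5      37.0
s6      28.5
take 2 rows with smallest temp:
        temp
sensor      
s2      23.5
s6      28.5
Then the max of column 'temp': 28.5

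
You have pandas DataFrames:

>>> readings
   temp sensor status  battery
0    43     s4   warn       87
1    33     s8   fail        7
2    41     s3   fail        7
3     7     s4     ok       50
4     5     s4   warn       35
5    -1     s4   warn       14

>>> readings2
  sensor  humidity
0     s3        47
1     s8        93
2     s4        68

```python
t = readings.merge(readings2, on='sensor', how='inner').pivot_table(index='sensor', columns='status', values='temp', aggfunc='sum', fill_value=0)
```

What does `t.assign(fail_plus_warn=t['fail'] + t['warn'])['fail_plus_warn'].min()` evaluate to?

merge on 'sensor' (how='inner') → 6 rows:
   temp sensor status  battery  humidity
0    43     s4   warn       87        68
1    33     s8   fail        7        93
2    41     s3   fail        7        47
3     7     s4     ok       50        68
4     5     s4   warn       35        68
5    -1     s4   warn       14        68
pivot: rows=sensor, cols=status, sum(temp):
status  fail  ok  warn
sensor                
s3        41   0     0
s4         0   7    47
s8        33   0     0
add column fail_plus_warn = t['fail'] + t['warn']:
status  fail  ok  warn  fail_plus_warn
sensor                                
s3        41   0     0              41
s4         0   7    47              47
s8        33   0     0              33
Hence 33.

33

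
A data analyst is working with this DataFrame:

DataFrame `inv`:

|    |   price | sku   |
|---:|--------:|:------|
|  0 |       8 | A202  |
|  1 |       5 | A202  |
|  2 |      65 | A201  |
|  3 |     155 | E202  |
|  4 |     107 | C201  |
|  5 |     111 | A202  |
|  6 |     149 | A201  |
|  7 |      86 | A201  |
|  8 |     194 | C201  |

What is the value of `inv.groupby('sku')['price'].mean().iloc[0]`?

group by sku, mean of price:
sku
A201    100.000000
A202     41.333333
C201    150.500000
E202    155.000000
Name: price, dtype: float64

100.0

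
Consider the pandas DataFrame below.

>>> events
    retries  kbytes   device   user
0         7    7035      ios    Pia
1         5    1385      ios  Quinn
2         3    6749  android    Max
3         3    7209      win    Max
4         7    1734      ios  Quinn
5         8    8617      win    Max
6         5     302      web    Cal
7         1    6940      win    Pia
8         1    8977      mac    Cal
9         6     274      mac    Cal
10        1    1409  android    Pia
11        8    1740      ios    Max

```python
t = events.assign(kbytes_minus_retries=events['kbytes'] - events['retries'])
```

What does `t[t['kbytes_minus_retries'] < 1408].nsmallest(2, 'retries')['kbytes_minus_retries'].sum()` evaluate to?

add column kbytes_minus_retries = events['kbytes'] - events['retries']:
    retries  kbytes   device   user  kbytes_minus_retries
0         7    7035      ios    Pia                  7028
1         5    1385      ios  Quinn                  1380
2         3    6749  android    Max                  6746
3         3    7209      win    Max                  7206
4         7    1734      ios  Quinn                  1727
5         8    8617      win    Max                  8609
6         5     302      web    Cal                   297
7         1    6940      win    Pia                  6939
8         1    8977      mac    Cal                  8976
9         6     274      mac    Cal                   268
10        1    1409  android    Pia                  1408
11        8    1740      ios    Max                  1732
filter rows where kbytes_minus_retries < 1408:
   retries  kbytes device   user  kbytes_minus_retries
1        5    1385    ios  Quinn                  1380
6        5     302    web    Cal                   297
9        6     274    mac    Cal                   268
take 2 rows with smallest retries:
   retries  kbytes device   user  kbytes_minus_retries
1        5    1385    ios  Quinn                  1380
6        5     302    web    Cal                   297

1677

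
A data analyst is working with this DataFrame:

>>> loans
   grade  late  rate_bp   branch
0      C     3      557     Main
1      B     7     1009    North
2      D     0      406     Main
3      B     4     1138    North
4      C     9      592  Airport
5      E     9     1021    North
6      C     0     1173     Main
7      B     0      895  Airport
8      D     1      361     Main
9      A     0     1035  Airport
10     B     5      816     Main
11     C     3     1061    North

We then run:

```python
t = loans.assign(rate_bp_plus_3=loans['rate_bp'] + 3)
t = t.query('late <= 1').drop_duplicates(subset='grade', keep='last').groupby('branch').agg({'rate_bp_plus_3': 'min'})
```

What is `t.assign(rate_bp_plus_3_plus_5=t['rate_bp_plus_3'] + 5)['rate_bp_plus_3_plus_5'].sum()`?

add column rate_bp_plus_3 = loans['rate_bp'] + 3:
   grade  late  rate_bp   branch  rate_bp_plus_3
0      C     3      557     Main             560
1      B     7     1009    North            1012
2      D     0      406     Main             409
3      B     4     1138    North            1141
4      C     9      592  Airport             595
5      E     9     1021    North            1024
6      C     0     1173     Main            1176
7      B     0      895  Airport             898
8      D     1      361     Main             364
9      A     0     1035  Airport            1038
10     B     5      816     Main             819
11     C     3     1061    North            1064
filter rows where late <= 1:
  grade  late  rate_bp   branch  rate_bp_plus_3
2     D     0      406     Main             409
6     C     0     1173     Main            1176
7     B     0      895  Airport             898
8     D     1      361     Main             364
9     A     0     1035  Airport            1038
drop duplicate grade (keep=last):
  grade  late  rate_bp   branch  rate_bp_plus_3
6     C     0     1173     Main            1176
7     B     0      895  Airport             898
8     D     1      361     Main             364
9     A     0     1035  Airport            1038
group by branch, min of rate_bp_plus_3:
         rate_bp_plus_3
branch                 
Airport             898
Main                364
add column rate_bp_plus_3_plus_5 = t['rate_bp_plus_3'] + 5:
         rate_bp_plus_3  rate_bp_plus_3_plus_5
branch                                        
Airport             898                    903
Main                364                    369
The sum of column 'rate_bp_plus_3_plus_5' is 1272.

1272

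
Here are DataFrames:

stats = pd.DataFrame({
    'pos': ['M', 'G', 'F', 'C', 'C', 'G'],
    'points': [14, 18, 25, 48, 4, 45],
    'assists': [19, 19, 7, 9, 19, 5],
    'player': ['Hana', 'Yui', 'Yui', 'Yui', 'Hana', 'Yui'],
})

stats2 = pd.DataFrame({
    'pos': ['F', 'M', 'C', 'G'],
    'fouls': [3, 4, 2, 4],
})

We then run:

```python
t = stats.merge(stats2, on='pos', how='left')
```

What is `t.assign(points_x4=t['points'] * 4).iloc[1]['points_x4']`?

merge on 'pos' (how='left') → 6 rows:
  pos  points  assists player  fouls
0   M      14       19   Hana      4
1   G      18       19    Yui      4
2   F      25        7    Yui      3
3   C      48        9    Yui      2
4   C       4       19   Hana      2
5   G      45        5    Yui      4
add column points_x4 = t['points'] * 4:
  pos  points  assists player  fouls  points_x4
0   M      14       19   Hana      4         56
1   G      18       19    Yui      4         72
2   F      25        7    Yui      3        100
3   C      48        9    Yui      2        192
4   C       4       19   Hana      2         16
5   G      45        5    Yui      4        180
Finally, value at position 1, column 'points_x4' = 72.

72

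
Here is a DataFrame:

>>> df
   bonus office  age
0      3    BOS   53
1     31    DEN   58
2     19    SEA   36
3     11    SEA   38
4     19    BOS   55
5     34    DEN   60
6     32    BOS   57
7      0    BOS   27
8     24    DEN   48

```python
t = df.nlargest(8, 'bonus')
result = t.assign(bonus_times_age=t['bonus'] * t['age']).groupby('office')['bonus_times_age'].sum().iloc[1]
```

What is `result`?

4990

take 8 rows with largest bonus:
   bonus office  age
5     34    DEN   60
6     32    BOS   57
1     31    DEN   58
8     24    DEN   48
2     19    SEA   36
4     19    BOS   55
3     11    SEA   38
0      3    BOS   53
add column bonus_times_age = t['bonus'] * t['age']:
   bonus office  age  bonus_times_age
5     34    DEN   60             2040
6     32    BOS   57             1824
1     31    DEN   58             1798
8     24    DEN   48             1152
2     19    SEA   36              684
4     19    BOS   55             1045
3     11    SEA   38              418
0      3    BOS   53              159
group by office, sum of bonus_times_age:
office
BOS    3028
DEN    4990
SEA    1102
Name: bonus_times_age, dtype: int64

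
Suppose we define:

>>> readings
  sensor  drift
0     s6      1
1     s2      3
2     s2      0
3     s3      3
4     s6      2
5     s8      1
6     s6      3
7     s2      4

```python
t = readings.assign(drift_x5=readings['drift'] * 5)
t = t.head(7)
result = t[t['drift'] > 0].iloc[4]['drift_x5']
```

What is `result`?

5

add column drift_x5 = readings['drift'] * 5:
  sensor  drift  drift_x5
0     s6      1         5
1     s2      3        15
2     s2      0         0
3     s3      3        15
4     s6      2        10
5     s8      1         5
6     s6      3        15
7     s2      4        20
take first 7 rows:
  sensor  drift  drift_x5
0     s6      1         5
1     s2      3        15
2     s2      0         0
3     s3      3        15
4     s6      2        10
5     s8      1         5
6     s6      3        15
filter rows where drift > 0:
  sensor  drift  drift_x5
0     s6      1         5
1     s2      3        15
3     s3      3        15
4     s6      2        10
5     s8      1         5
6     s6      3        15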